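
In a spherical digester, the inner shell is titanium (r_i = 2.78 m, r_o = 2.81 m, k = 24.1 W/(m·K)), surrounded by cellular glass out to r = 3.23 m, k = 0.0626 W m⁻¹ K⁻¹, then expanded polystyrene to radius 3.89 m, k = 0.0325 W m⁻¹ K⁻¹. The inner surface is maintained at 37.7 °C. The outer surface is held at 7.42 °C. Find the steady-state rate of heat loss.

Q = 162 W

Series thermal resistances, inner to outer:
  R_titanium = (1/2.78 − 1/2.81)/(4πk) = 0.003840/(4π·24.1) = 1.268×10^-5 K/W
  R_cellular glass = (1/2.81 − 1/3.23)/(4πk) = 0.04627/(4π·0.0626) = 0.05882 K/W
  R_expanded polystyrene = (1/3.23 − 1/3.89)/(4πk) = 0.05253/(4π·0.0325) = 0.1286 K/W
ΣR = 1.268×10^-5 + 0.05882 + 0.1286 = 0.1874 K/W
Q = ΔT/ΣR = (37.7 °C − 7.42 °C)/0.1874 = 162 W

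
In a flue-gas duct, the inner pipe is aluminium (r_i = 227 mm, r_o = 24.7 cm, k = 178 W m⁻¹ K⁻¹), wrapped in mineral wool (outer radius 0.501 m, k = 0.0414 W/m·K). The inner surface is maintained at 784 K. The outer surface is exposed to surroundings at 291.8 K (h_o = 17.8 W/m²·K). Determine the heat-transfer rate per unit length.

Q' = 180 W/m

Treat each layer as a resistance in series:
  R'_aluminium = ln(0.247/0.227)/(2πk) = 0.08444/(2π·178) = 7.550×10^-5 m·K/W
  R'_mineral wool = ln(0.501/0.247)/(2πk) = 0.7072/(2π·0.0414) = 2.719 m·K/W
  R'_conv,out = 1/(2πr h) = 1/(2π·0.501·17.8) = 0.01785 m·K/W
ΣR = 7.550×10^-5 + 2.719 + 0.01785 = 2.737 m·K/W
Q' = ΔT/ΣR = (784 K − 291.8 K)/2.737 = 180 W/m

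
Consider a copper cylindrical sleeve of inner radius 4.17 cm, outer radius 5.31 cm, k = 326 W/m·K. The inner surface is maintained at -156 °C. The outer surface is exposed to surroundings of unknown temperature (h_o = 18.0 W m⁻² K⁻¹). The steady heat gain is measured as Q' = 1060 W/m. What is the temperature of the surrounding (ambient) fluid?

T_out = 20.6 °C

Series resistances:
  R'_copper = ln(0.0531/0.0417)/(2πk) = 0.2417/(2π·326) = 1.180×10^-4 m·K/W
  R'_conv,out = 1/(2πr h) = 1/(2π·0.0531·18.0) = 0.1665 m·K/W
ΣR = 0.1666 m·K/W
ΔT = Q'·ΣR = 1060 × 0.1666 = 176.6 K
Heat flows inward, so T_out = T_in + ΔT = -156 + 176.6 = 20.6 °C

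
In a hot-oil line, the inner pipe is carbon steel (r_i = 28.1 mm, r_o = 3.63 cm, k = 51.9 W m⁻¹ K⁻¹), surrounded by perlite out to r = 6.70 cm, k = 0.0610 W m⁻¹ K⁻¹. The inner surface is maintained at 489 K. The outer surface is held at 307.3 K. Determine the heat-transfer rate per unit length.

Series thermal resistances, inner to outer:
  R'_carbon steel = ln(0.0363/0.0281)/(2πk) = 0.2560/(2π·51.9) = 7.852×10^-4 m·K/W
  R'_perlite = ln(0.0670/0.0363)/(2πk) = 0.6129/(2π·0.0610) = 1.599 m·K/W
ΣR = 7.852×10^-4 + 1.599 = 1.600 m·K/W
Q' = ΔT/ΣR = (489 K − 307.3 K)/1.600 = 114 W/m

Q' = 114 W/m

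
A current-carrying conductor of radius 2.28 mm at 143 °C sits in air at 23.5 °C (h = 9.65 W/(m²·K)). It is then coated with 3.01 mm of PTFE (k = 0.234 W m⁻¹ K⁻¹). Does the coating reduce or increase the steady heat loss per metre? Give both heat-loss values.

Critical radius for a cylinder: r_cr = k/h = 0.0242 m = 2.42 cm.
Outer radius after coating: r₂ = 0.00228 + 0.00301 = 0.00529 m.
Since r₁ < r_cr and r₂ ≤ r_cr, the coating moves toward the maximum at r_cr — heat loss rises.
Bare: R = 1/(2πr₁h) = 7.234 m·K/W; Q = 119.5/7.234 = 16.5 W/m.
Coated: R = R_cond + R_conv = 3.690 m·K/W; Q = 119.5/3.690 = 32.4 W/m.

increases: 16.5 → 32.4 W/m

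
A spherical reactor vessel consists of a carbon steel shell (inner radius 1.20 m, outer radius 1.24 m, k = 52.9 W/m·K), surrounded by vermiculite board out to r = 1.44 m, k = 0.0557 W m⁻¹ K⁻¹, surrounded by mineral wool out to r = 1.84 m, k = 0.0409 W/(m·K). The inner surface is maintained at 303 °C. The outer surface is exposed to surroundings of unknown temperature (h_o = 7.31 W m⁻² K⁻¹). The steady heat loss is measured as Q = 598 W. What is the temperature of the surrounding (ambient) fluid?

Series resistances:
  R_carbon steel = (1/1.20 − 1/1.24)/(4πk) = 0.02688/(4π·52.9) = 4.044×10^-5 K/W
  R_vermiculite board = (1/1.24 − 1/1.44)/(4πk) = 0.1120/(4π·0.0557) = 0.1600 K/W
  R_mineral wool = (1/1.44 − 1/1.84)/(4πk) = 0.1510/(4π·0.0409) = 0.2937 K/W
  R_conv,out = 1/(4πr²h) = 1/(4π·1.84²·7.31) = 0.003215 K/W
ΣR = 0.4570 K/W
ΔT = Q·ΣR = 598 × 0.4570 = 273.3 K
Heat flows outward, so T_out = T_in − ΔT = 303 − 273.3 = 29.7 °C

T_out = 29.7 °C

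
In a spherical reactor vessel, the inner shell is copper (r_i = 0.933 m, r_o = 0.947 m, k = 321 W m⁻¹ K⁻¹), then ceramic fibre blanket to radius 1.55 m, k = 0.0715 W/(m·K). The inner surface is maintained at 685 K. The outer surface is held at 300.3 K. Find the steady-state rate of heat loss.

Resistance network (inner→outer):
  R_copper = (1/0.933 − 1/0.947)/(4πk) = 0.01585/(4π·321) = 3.928×10^-6 K/W
  R_ceramic fibre blanket = (1/0.947 − 1/1.55)/(4πk) = 0.4108/(4π·0.0715) = 0.4572 K/W
ΣR = 3.928×10^-6 + 0.4572 = 0.4572 K/W
Q = ΔT/ΣR = (685 K − 300.3 K)/0.4572 = 841 W

Q = 841 W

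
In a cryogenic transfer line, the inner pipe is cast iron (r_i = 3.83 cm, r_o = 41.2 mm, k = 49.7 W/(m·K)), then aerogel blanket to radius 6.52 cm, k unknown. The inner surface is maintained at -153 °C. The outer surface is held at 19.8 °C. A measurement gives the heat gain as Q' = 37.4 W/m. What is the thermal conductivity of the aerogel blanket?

ΣR = ΔT/Q' = |-153 − 19.8|/37.4 = 4.620 m·K/W
Known resistances:
  R'_cast iron = ln(0.0412/0.0383)/(2πk) = 0.07299/(2π·49.7) = 2.337×10^-4 m·K/W
R_aerogel blanket = ΣR − ΣR_known = 4.620 − 2.337×10^-4 = 4.620 m·K/W
ln(r₂/r₁)/(2πk) = 4.620 ⇒ k = 0.4590/(2π·4.620) = 0.0158 W/m·K

k = 0.0158 W/m·K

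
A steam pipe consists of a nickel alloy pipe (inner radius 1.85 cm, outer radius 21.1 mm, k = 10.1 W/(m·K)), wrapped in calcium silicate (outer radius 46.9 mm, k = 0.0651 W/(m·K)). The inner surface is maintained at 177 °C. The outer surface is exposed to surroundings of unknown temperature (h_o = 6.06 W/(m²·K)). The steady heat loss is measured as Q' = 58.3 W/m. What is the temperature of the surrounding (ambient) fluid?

T_out = 30.4 °C

Series resistances:
  R'_nickel alloy = ln(0.0211/0.0185)/(2πk) = 0.1315/(2π·10.1) = 0.002072 m·K/W
  R'_calcium silicate = ln(0.0469/0.0211)/(2πk) = 0.7987/(2π·0.0651) = 1.953 m·K/W
  R'_conv,out = 1/(2πr h) = 1/(2π·0.0469·6.06) = 0.5600 m·K/W
ΣR = 2.515 m·K/W
ΔT = Q'·ΣR = 58.3 × 2.515 = 146.6 K
Heat flows outward, so T_out = T_in − ΔT = 177 − 146.6 = 30.4 °C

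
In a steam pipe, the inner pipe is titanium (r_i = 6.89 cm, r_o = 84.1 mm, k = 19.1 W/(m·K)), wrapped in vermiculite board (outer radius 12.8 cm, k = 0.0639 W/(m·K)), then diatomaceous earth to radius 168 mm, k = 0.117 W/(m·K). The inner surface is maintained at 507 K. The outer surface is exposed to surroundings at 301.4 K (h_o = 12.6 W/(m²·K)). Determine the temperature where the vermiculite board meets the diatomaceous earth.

Resistance network (inner→outer):
  R'_titanium = ln(0.0841/0.0689)/(2πk) = 0.1994/(2π·19.1) = 0.001661 m·K/W
  R'_vermiculite board = ln(0.128/0.0841)/(2πk) = 0.4200/(2π·0.0639) = 1.046 m·K/W
  R'_diatomaceous earth = ln(0.168/0.128)/(2πk) = 0.2719/(2π·0.117) = 0.3699 m·K/W
  R'_conv,out = 1/(2πr h) = 1/(2π·0.168·12.6) = 0.07519 m·K/W
ΣR = 0.001661 + 1.046 + 0.3699 + 0.07519 = 1.493 m·K/W
Q' = ΔT/ΣR = (507 K − 301.4 K)/1.493 = 137.7 W/m
From the inner boundary to the vermiculite board/diatomaceous earth interface, ΣR_partial = 1.048 m·K/W.
T_interface = T_in − Q'·ΣR_partial = 507 K − (137.7)(1.048) = 362.7 K

T = 362.7 K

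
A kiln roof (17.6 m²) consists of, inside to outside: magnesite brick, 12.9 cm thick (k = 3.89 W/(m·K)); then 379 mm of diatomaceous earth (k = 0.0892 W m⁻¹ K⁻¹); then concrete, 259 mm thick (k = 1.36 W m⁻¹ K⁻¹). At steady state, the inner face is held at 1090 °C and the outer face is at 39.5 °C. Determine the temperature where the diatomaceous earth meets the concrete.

T = 84 °C

Treat each layer as a resistance in series:
  R_magnesite brick = L/(kA) = 0.129/(3.89·17.6) = 0.001884 K/W
  R_diatomaceous earth = L/(kA) = 0.379/(0.0892·17.6) = 0.2414 K/W
  R_concrete = L/(kA) = 0.259/(1.36·17.6) = 0.01082 K/W
ΣR = 0.001884 + 0.2414 + 0.01082 = 0.2541 K/W
Q = ΔT/ΣR = (1090 °C − 39.5 °C)/0.2541 = 4134 W
From the inner boundary to the diatomaceous earth/concrete interface, ΣR_partial = 0.2433 K/W.
T_interface = T_in − Q·ΣR_partial = 1090 °C − (4134)(0.2433) = 84 °C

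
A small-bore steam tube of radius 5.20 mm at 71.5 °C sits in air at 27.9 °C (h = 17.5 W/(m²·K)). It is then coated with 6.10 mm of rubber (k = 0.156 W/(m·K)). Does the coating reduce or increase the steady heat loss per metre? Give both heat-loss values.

increases: 24.9 → 27.3 W/m

Critical radius for a cylinder: r_cr = k/h = 0.00891 m = 0.891 cm.
Outer radius after coating: r₂ = 0.00520 + 0.00610 = 0.01130 m.
r₁ < r_cr < r₂: heat loss rises to a maximum at r_cr then falls. Whether the coating helps depends on whether Q(r₂) has dropped back below Q(r₁).
Bare: R = 1/(2πr₁h) = 1.749 m·K/W; Q = 43.6/1.749 = 24.9 W/m.
Coated: R = R_cond + R_conv = 1.597 m·K/W; Q = 43.6/1.597 = 27.3 W/m.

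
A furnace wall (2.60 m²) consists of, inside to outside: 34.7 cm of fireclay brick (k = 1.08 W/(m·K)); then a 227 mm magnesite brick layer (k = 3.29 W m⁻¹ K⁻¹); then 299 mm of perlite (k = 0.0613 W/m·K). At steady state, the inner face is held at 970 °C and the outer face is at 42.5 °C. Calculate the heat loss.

Series thermal resistances, inner to outer:
  R_fireclay brick = L/(kA) = 0.347/(1.08·2.60) = 0.1236 K/W
  R_magnesite brick = L/(kA) = 0.227/(3.29·2.60) = 0.02654 K/W
  R_perlite = L/(kA) = 0.299/(0.0613·2.60) = 1.876 K/W
ΣR = 0.1236 + 0.02654 + 1.876 = 2.026 K/W
Q = ΔT/ΣR = (970 °C − 42.5 °C)/2.026 = 458 W

Q = 458 W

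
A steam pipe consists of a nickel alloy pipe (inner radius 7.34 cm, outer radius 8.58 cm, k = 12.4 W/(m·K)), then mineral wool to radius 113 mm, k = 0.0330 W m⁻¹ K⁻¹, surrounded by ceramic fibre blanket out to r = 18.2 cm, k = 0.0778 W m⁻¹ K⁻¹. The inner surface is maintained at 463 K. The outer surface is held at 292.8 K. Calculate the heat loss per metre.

Q' = 73.8 W/m

Series thermal resistances, inner to outer:
  R'_nickel alloy = ln(0.0858/0.0734)/(2πk) = 0.1561/(2π·12.4) = 0.002003 m·K/W
  R'_mineral wool = ln(0.113/0.0858)/(2πk) = 0.2754/(2π·0.0330) = 1.328 m·K/W
  R'_ceramic fibre blanket = ln(0.182/0.113)/(2πk) = 0.4766/(2π·0.0778) = 0.9750 m·K/W
ΣR = 0.002003 + 1.328 + 0.9750 = 2.305 m·K/W
Q' = ΔT/ΣR = (463 K − 292.8 K)/2.305 = 73.8 W/m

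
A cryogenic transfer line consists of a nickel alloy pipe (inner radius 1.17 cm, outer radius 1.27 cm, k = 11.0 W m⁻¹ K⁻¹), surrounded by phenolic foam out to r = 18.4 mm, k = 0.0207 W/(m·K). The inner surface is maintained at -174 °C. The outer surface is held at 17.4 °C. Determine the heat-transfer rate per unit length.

Q' = 67.1 W/m

Series thermal resistances, inner to outer:
  R'_nickel alloy = ln(0.0127/0.0117)/(2πk) = 0.08201/(2π·11.0) = 0.001187 m·K/W
  R'_phenolic foam = ln(0.0184/0.0127)/(2πk) = 0.3707/(2π·0.0207) = 2.851 m·K/W
ΣR = 0.001187 + 2.851 = 2.852 m·K/W
Q' = ΔT/ΣR = (-174 °C − 17.4 °C)/2.852 = -67.1 W/m
(Negative Q' ⇒ heat flows inward; heat gain = 67.1 W/m.)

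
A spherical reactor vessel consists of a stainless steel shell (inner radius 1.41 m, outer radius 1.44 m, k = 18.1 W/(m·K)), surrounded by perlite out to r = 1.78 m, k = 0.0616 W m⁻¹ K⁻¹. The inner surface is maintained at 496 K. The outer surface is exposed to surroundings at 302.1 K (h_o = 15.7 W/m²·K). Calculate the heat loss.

Q = 1120 W

Treat each layer as a resistance in series:
  R_stainless steel = (1/1.41 − 1/1.44)/(4πk) = 0.01478/(4π·18.1) = 6.496×10^-5 K/W
  R_perlite = (1/1.44 − 1/1.78)/(4πk) = 0.1326/(4π·0.0616) = 0.1714 K/W
  R_conv,out = 1/(4πr²h) = 1/(4π·1.78²·15.7) = 0.001600 K/W
ΣR = 6.496×10^-5 + 0.1714 + 0.001600 = 0.1731 K/W
Q = ΔT/ΣR = (496 K − 302.1 K)/0.1731 = 1120 W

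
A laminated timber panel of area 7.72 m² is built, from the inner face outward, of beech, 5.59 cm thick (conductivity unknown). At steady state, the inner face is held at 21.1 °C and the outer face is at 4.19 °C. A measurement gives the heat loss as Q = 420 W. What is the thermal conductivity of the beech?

k = 0.180 W/m·K

ΣR = ΔT/Q = |21.1 − 4.19|/420 = 0.04026 K/W
L/(kA) = 0.04026 ⇒ k = 0.0559/(0.04026·7.72) = 0.180 W/m·K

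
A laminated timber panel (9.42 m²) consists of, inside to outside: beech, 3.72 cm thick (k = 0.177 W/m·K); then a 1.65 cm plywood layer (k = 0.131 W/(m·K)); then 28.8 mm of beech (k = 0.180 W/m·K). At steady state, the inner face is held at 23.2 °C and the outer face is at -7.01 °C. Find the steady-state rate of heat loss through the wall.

Resistance network (inner→outer):
  R_beech = L/(kA) = 0.0372/(0.177·9.42) = 0.02231 K/W
  R_plywood = L/(kA) = 0.0165/(0.131·9.42) = 0.01337 K/W
  R_beech = L/(kA) = 0.0288/(0.180·9.42) = 0.01699 K/W
ΣR = 0.02231 + 0.01337 + 0.01699 = 0.05267 K/W
Q = ΔT/ΣR = (23.2 °C − -7.01 °C)/0.05267 = 574 W

Q = 574 W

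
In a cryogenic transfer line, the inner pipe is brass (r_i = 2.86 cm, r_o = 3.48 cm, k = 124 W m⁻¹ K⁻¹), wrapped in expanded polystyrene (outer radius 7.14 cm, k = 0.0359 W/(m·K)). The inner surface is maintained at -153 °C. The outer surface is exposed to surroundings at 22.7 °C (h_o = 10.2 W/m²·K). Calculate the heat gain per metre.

Series thermal resistances, inner to outer:
  R'_brass = ln(0.0348/0.0286)/(2πk) = 0.1962/(2π·124) = 2.518×10^-4 m·K/W
  R'_expanded polystyrene = ln(0.0714/0.0348)/(2πk) = 0.7187/(2π·0.0359) = 3.186 m·K/W
  R'_conv,out = 1/(2πr h) = 1/(2π·0.0714·10.2) = 0.2185 m·K/W
ΣR = 2.518×10^-4 + 3.186 + 0.2185 = 3.405 m·K/W
Q' = ΔT/ΣR = (-153 °C − 22.7 °C)/3.405 = -51.6 W/m
(Negative Q' ⇒ heat flows inward; heat gain = 51.6 W/m.)

Q' = 51.6 W/m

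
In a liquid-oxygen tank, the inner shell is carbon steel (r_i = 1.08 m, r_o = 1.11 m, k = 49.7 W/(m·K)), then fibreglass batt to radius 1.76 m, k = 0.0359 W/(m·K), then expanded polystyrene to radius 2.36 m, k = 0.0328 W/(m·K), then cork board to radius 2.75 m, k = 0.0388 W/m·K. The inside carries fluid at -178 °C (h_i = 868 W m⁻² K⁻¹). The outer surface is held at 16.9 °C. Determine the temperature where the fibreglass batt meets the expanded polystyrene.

T = -59.3 °C

Series thermal resistances, inner to outer:
  R_conv,in = 1/(4πr²h) = 1/(4π·1.08²·868) = 7.860×10^-5 K/W
  R_carbon steel = (1/1.08 − 1/1.11)/(4πk) = 0.02503/(4π·49.7) = 4.007×10^-5 K/W
  R_fibreglass batt = (1/1.11 − 1/1.76)/(4πk) = 0.3327/(4π·0.0359) = 0.7375 K/W
  R_expanded polystyrene = (1/1.76 − 1/2.36)/(4πk) = 0.1445/(4π·0.0328) = 0.3505 K/W
  R_cork board = (1/2.36 − 1/2.75)/(4πk) = 0.06009/(4π·0.0388) = 0.1232 K/W
ΣR = 7.860×10^-5 + 4.007×10^-5 + 0.7375 + 0.3505 + 0.1232 = 1.211 K/W
Q = ΔT/ΣR = (-178 °C − 16.9 °C)/1.211 = -160.9 W
From the inner boundary to the fibreglass batt/expanded polystyrene interface, ΣR_partial = 0.7376 K/W.
T_interface = T_in − Q·ΣR_partial = -178 °C − (-160.9)(0.7376) = -59.3 °C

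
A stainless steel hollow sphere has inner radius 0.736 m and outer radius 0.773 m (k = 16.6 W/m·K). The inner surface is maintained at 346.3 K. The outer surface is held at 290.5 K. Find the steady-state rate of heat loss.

Q = 179 kW

Q = 4πk·ΔT/(1/r₁ − 1/r₂) = 4π × 16.6 × 55.8 / (1/0.736 − 1/0.773) = 1.79×10^5 W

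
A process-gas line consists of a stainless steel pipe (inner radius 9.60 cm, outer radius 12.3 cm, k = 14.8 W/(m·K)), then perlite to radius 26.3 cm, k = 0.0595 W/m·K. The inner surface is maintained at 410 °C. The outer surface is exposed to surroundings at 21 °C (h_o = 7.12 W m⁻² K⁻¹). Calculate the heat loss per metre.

Treat each layer as a resistance in series:
  R'_stainless steel = ln(0.123/0.0960)/(2πk) = 0.2478/(2π·14.8) = 0.002665 m·K/W
  R'_perlite = ln(0.263/0.123)/(2πk) = 0.7600/(2π·0.0595) = 2.033 m·K/W
  R'_conv,out = 1/(2πr h) = 1/(2π·0.263·7.12) = 0.08499 m·K/W
ΣR = 0.002665 + 2.033 + 0.08499 = 2.121 m·K/W
Q' = ΔT/ΣR = (410 °C − 21 °C)/2.121 = 183 W/m

Q' = 183 W/m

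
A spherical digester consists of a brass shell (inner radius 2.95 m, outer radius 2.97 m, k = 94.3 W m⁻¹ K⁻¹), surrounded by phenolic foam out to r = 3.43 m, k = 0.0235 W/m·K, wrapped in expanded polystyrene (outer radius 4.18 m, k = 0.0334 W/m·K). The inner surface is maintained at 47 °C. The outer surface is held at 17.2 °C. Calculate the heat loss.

Series thermal resistances, inner to outer:
  R_brass = (1/2.95 − 1/2.97)/(4πk) = 0.002283/(4π·94.3) = 1.926×10^-6 K/W
  R_phenolic foam = (1/2.97 − 1/3.43)/(4πk) = 0.04516/(4π·0.0235) = 0.1529 K/W
  R_expanded polystyrene = (1/3.43 − 1/4.18)/(4πk) = 0.05231/(4π·0.0334) = 0.1246 K/W
ΣR = 1.926×10^-6 + 0.1529 + 0.1246 = 0.2775 K/W
Q = ΔT/ΣR = (47 °C − 17.2 °C)/0.2775 = 107 W

Q = 107 W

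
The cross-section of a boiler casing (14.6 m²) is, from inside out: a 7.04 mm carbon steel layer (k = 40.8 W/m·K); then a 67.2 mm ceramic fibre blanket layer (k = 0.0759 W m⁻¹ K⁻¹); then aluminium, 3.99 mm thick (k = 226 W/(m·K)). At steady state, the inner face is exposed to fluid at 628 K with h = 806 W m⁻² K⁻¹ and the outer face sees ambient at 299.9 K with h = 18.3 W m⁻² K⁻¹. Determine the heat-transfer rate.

Q = 5.09 kW

Series thermal resistances, inner to outer:
  R_conv,in = 1/(hA) = 1/(806·14.6) = 8.498×10^-5 K/W
  R_carbon steel = L/(kA) = 0.00704/(40.8·14.6) = 1.182×10^-5 K/W
  R_ceramic fibre blanket = L/(kA) = 0.0672/(0.0759·14.6) = 0.06064 K/W
  R_aluminium = L/(kA) = 0.00399/(226·14.6) = 1.209×10^-6 K/W
  R_conv,out = 1/(hA) = 1/(18.3·14.6) = 0.003743 K/W
ΣR = 8.498×10^-5 + 1.182×10^-5 + 0.06064 + 1.209×10^-6 + 0.003743 = 0.06448 K/W
Q = ΔT/ΣR = (628 K − 299.9 K)/0.06448 = 5090 W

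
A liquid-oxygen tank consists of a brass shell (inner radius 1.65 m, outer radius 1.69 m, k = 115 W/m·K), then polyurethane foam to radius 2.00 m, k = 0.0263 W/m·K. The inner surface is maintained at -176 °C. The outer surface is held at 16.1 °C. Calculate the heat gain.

Series thermal resistances, inner to outer:
  R_brass = (1/1.65 − 1/1.69)/(4πk) = 0.01434/(4π·115) = 9.926×10^-6 K/W
  R_polyurethane foam = (1/1.69 − 1/2.00)/(4πk) = 0.09172/(4π·0.0263) = 0.2775 K/W
ΣR = 9.926×10^-6 + 0.2775 = 0.2775 K/W
Q = ΔT/ΣR = (-176 °C − 16.1 °C)/0.2775 = -692 W
(Negative Q ⇒ heat flows inward; heat gain = 692 W.)

Q = 692 W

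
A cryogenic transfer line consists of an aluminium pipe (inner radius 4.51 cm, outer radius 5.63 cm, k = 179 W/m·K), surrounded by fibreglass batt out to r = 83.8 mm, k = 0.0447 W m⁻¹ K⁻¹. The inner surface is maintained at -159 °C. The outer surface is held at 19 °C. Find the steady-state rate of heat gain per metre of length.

Q' = 126 W/m

Resistance network (inner→outer):
  R'_aluminium = ln(0.0563/0.0451)/(2πk) = 0.2218/(2π·179) = 1.972×10^-4 m·K/W
  R'_fibreglass batt = ln(0.0838/0.0563)/(2πk) = 0.3977/(2π·0.0447) = 1.416 m·K/W
ΣR = 1.972×10^-4 + 1.416 = 1.416 m·K/W
Q' = ΔT/ΣR = (-159 °C − 19 °C)/1.416 = -126 W/m
(Negative Q' ⇒ heat flows inward; heat gain = 126 W/m.)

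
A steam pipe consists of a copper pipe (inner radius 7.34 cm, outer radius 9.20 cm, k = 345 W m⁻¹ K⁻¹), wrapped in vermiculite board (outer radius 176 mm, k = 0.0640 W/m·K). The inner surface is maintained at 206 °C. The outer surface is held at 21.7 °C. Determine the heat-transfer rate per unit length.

Q' = 114 W/m

Treat each layer as a resistance in series:
  R'_copper = ln(0.0920/0.0734)/(2πk) = 0.2259/(2π·345) = 1.042×10^-4 m·K/W
  R'_vermiculite board = ln(0.176/0.0920)/(2πk) = 0.6487/(2π·0.0640) = 1.613 m·K/W
ΣR = 1.042×10^-4 + 1.613 = 1.613 m·K/W
Q' = ΔT/ΣR = (206 °C − 21.7 °C)/1.613 = 114 W/m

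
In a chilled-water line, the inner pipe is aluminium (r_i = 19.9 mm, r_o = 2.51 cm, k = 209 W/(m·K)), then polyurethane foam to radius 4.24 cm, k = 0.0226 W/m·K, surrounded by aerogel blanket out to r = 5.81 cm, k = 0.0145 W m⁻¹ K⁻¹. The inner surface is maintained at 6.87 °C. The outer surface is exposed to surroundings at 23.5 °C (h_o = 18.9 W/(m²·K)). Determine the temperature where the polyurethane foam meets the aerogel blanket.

Series thermal resistances, inner to outer:
  R'_aluminium = ln(0.0251/0.0199)/(2πk) = 0.2321/(2π·209) = 1.768×10^-4 m·K/W
  R'_polyurethane foam = ln(0.0424/0.0251)/(2πk) = 0.5243/(2π·0.0226) = 3.692 m·K/W
  R'_aerogel blanket = ln(0.0581/0.0424)/(2πk) = 0.3150/(2π·0.0145) = 3.458 m·K/W
  R'_conv,out = 1/(2πr h) = 1/(2π·0.0581·18.9) = 0.1449 m·K/W
ΣR = 1.768×10^-4 + 3.692 + 3.458 + 0.1449 = 7.295 m·K/W
Q' = ΔT/ΣR = (6.87 °C − 23.5 °C)/7.295 = -2.280 W/m
From the inner boundary to the polyurethane foam/aerogel blanket interface, ΣR_partial = 3.692 m·K/W.
T_interface = T_in − Q'·ΣR_partial = 6.87 °C − (-2.280)(3.692) = 15.3 °C

T = 15.3 °C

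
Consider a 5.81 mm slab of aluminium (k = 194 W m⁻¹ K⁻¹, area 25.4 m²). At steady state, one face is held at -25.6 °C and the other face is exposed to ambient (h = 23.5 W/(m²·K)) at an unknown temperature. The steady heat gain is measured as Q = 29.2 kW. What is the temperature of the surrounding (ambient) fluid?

Sum the resistances:
  R_aluminium = L/(kA) = 0.00581/(194·25.4) = 1.179×10^-6 K/W
  R_conv,out = 1/(hA) = 1/(23.5·25.4) = 0.001675 K/W
ΣR = 0.001677 K/W
ΔT = Q·ΣR = 29200 × 0.001677 = 48.97 K
Heat flows inward, so T_out = T_in + ΔT = -25.6 + 48.97 = 23.4 °C

T_out = 23.4 °C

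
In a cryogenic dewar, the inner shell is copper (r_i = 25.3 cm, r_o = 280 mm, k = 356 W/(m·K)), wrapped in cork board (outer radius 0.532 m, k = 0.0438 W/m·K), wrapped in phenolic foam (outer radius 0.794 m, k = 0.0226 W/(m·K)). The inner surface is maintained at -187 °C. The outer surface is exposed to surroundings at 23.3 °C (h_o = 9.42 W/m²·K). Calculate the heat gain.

Series thermal resistances, inner to outer:
  R_copper = (1/0.253 − 1/0.280)/(4πk) = 0.3811/(4π·356) = 8.520×10^-5 K/W
  R_cork board = (1/0.280 − 1/0.532)/(4πk) = 1.692/(4π·0.0438) = 3.074 K/W
  R_phenolic foam = (1/0.532 − 1/0.794)/(4πk) = 0.6203/(4π·0.0226) = 2.184 K/W
  R_conv,out = 1/(4πr²h) = 1/(4π·0.794²·9.42) = 0.01340 K/W
ΣR = 8.520×10^-5 + 3.074 + 2.184 + 0.01340 = 5.271 K/W
Q = ΔT/ΣR = (-187 °C − 23.3 °C)/5.271 = -39.9 W
(Negative Q ⇒ heat flows inward; heat gain = 39.9 W.)

Q = 39.9 W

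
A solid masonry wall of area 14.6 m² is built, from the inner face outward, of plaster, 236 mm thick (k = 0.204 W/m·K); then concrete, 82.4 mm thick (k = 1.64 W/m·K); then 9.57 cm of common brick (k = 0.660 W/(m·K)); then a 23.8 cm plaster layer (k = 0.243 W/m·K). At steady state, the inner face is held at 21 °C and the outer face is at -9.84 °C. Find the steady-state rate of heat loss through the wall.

Q = 193 W

Resistance network (inner→outer):
  R_plaster = L/(kA) = 0.236/(0.204·14.6) = 0.07924 K/W
  R_concrete = L/(kA) = 0.0824/(1.64·14.6) = 0.003441 K/W
  R_common brick = L/(kA) = 0.0957/(0.660·14.6) = 0.009932 K/W
  R_plaster = L/(kA) = 0.238/(0.243·14.6) = 0.06708 K/W
ΣR = 0.07924 + 0.003441 + 0.009932 + 0.06708 = 0.1597 K/W
Q = ΔT/ΣR = (21 °C − -9.84 °C)/0.1597 = 193 W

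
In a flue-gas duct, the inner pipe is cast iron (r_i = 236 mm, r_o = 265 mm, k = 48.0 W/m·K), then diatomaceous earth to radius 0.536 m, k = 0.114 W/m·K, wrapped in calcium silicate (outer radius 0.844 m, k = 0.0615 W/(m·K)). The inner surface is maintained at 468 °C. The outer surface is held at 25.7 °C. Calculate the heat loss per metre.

Q' = 205 W/m

Treat each layer as a resistance in series:
  R'_cast iron = ln(0.265/0.236)/(2πk) = 0.1159/(2π·48.0) = 3.843×10^-4 m·K/W
  R'_diatomaceous earth = ln(0.536/0.265)/(2πk) = 0.7044/(2π·0.114) = 0.9834 m·K/W
  R'_calcium silicate = ln(0.844/0.536)/(2πk) = 0.4540/(2π·0.0615) = 1.175 m·K/W
ΣR = 3.843×10^-4 + 0.9834 + 1.175 = 2.159 m·K/W
Q' = ΔT/ΣR = (468 °C − 25.7 °C)/2.159 = 205 W/m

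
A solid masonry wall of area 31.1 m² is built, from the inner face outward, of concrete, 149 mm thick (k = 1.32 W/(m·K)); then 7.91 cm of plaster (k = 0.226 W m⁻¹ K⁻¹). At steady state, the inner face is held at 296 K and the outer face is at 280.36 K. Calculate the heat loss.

Series thermal resistances, inner to outer:
  R_concrete = L/(kA) = 0.149/(1.32·31.1) = 0.003630 K/W
  R_plaster = L/(kA) = 0.0791/(0.226·31.1) = 0.01125 K/W
ΣR = 0.003630 + 0.01125 = 0.01488 K/W
Q = ΔT/ΣR = (296 K − 280.36 K)/0.01488 = 1050 W

Q = 1050 W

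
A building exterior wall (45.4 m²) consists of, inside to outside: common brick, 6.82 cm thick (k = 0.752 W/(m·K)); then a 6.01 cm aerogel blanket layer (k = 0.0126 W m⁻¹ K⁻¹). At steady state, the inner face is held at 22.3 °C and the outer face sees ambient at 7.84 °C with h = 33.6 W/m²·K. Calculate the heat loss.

Treat each layer as a resistance in series:
  R_common brick = L/(kA) = 0.0682/(0.752·45.4) = 0.001998 K/W
  R_aerogel blanket = L/(kA) = 0.0601/(0.0126·45.4) = 0.1051 K/W
  R_conv,out = 1/(hA) = 1/(33.6·45.4) = 6.555×10^-4 K/W
ΣR = 0.001998 + 0.1051 + 6.555×10^-4 = 0.1078 K/W
Q = ΔT/ΣR = (22.3 °C − 7.84 °C)/0.1078 = 134 W

Q = 134 W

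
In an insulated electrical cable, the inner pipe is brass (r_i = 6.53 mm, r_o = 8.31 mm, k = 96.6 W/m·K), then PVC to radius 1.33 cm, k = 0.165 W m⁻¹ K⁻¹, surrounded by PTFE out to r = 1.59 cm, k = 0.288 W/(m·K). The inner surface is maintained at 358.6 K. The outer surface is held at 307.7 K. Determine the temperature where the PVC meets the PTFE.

T = 316.8 K

Series thermal resistances, inner to outer:
  R'_brass = ln(0.00831/0.00653)/(2πk) = 0.2411/(2π·96.6) = 3.972×10^-4 m·K/W
  R'_PVC = ln(0.0133/0.00831)/(2πk) = 0.4703/(2π·0.165) = 0.4536 m·K/W
  R'_PTFE = ln(0.0159/0.0133)/(2πk) = 0.1786/(2π·0.288) = 0.09867 m·K/W
ΣR = 3.972×10^-4 + 0.4536 + 0.09867 = 0.5527 m·K/W
Q' = ΔT/ΣR = (358.6 K − 307.7 K)/0.5527 = 92.09 W/m
From the inner boundary to the PVC/PTFE interface, ΣR_partial = 0.4540 m·K/W.
T_interface = T_in − Q'·ΣR_partial = 358.6 K − (92.09)(0.4540) = 316.8 K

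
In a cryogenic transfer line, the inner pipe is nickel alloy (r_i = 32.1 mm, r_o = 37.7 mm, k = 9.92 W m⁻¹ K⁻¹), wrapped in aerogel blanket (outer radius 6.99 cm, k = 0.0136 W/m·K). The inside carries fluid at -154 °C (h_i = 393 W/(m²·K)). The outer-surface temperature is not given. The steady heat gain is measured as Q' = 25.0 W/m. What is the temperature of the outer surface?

T_out = 27.0 °C

Series resistances:
  R'_conv,in = 1/(2πr h) = 1/(2π·0.0321·393) = 0.01262 m·K/W
  R'_nickel alloy = ln(0.0377/0.0321)/(2πk) = 0.1608/(2π·9.92) = 0.002580 m·K/W
  R'_aerogel blanket = ln(0.0699/0.0377)/(2πk) = 0.6174/(2π·0.0136) = 7.225 m·K/W
ΣR = 7.240 m·K/W
ΔT = Q'·ΣR = 25.0 × 7.240 = 181.0 K
Heat flows inward, so T_out = T_in + ΔT = -154 + 181.0 = 27.0 °C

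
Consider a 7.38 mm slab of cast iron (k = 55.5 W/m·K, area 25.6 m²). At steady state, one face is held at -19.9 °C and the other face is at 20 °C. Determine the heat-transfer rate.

Q = kA·ΔT/L = 55.5 × 25.6 × |-19.9 °C − 20 °C| / 0.00738 = 7.68×10^6 W

Q = 7680 kW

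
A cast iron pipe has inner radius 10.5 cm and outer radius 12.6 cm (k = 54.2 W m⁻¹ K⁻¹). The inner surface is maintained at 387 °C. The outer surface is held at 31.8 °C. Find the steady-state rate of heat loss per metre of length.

Q' = 2πk·ΔT/ln(r₂/r₁) = 2π × 54.2 × 355.2 / ln(0.126/0.105) = 6.63×10^5 W/m

Q' = 6.63×10^5 W/m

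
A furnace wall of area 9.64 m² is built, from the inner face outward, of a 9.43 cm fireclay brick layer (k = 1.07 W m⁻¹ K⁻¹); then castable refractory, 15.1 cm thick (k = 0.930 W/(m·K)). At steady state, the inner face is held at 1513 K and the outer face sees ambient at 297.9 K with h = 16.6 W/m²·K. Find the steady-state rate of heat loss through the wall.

Series thermal resistances, inner to outer:
  R_fireclay brick = L/(kA) = 0.0943/(1.07·9.64) = 0.009142 K/W
  R_castable refractory = L/(kA) = 0.151/(0.930·9.64) = 0.01684 K/W
  R_conv,out = 1/(hA) = 1/(16.6·9.64) = 0.006249 K/W
ΣR = 0.009142 + 0.01684 + 0.006249 = 0.03223 K/W
Q = ΔT/ΣR = (1513 K − 297.9 K)/0.03223 = 37700 W

Q = 37.7 kW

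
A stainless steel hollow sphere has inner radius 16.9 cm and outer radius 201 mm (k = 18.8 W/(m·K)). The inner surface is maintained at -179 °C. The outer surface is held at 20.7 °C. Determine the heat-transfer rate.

Q = 4πk·ΔT/(1/r₁ − 1/r₂) = 4π × 18.8 × 199.7 / (1/0.169 − 1/0.201) = 50100 W

Q = 50.1 kW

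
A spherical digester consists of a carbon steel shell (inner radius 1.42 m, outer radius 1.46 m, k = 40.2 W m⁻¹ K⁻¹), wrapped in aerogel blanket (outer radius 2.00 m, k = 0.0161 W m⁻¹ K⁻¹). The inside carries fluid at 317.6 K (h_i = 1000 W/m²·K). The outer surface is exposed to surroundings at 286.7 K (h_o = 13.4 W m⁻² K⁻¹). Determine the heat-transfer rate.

Treat each layer as a resistance in series:
  R_conv,in = 1/(4πr²h) = 1/(4π·1.42²·1000) = 3.947×10^-5 K/W
  R_carbon steel = (1/1.42 − 1/1.46)/(4πk) = 0.01929/(4π·40.2) = 3.819×10^-5 K/W
  R_aerogel blanket = (1/1.46 − 1/2.00)/(4πk) = 0.1849/(4π·0.0161) = 0.9141 K/W
  R_conv,out = 1/(4πr²h) = 1/(4π·2.00²·13.4) = 0.001485 K/W
ΣR = 3.947×10^-5 + 3.819×10^-5 + 0.9141 + 0.001485 = 0.9157 K/W
Q = ΔT/ΣR = (317.6 K − 286.7 K)/0.9157 = 33.7 W

Q = 33.7 W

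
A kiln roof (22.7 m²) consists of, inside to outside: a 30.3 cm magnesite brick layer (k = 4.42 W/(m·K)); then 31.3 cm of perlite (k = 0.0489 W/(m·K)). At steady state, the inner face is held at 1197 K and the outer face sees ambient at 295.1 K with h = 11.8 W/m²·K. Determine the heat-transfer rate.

Q = 3.12 kW

Series thermal resistances, inner to outer:
  R_magnesite brick = L/(kA) = 0.303/(4.42·22.7) = 0.003020 K/W
  R_perlite = L/(kA) = 0.313/(0.0489·22.7) = 0.2820 K/W
  R_conv,out = 1/(hA) = 1/(11.8·22.7) = 0.003733 K/W
ΣR = 0.003020 + 0.2820 + 0.003733 = 0.2888 K/W
Q = ΔT/ΣR = (1197 K − 295.1 K)/0.2888 = 3120 W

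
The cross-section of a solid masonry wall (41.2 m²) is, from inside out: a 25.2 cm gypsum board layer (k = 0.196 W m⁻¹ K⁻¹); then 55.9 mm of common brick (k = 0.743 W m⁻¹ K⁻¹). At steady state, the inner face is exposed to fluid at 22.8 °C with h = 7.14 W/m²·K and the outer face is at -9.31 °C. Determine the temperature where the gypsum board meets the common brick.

T = -7.70 °C

Treat each layer as a resistance in series:
  R_conv,in = 1/(hA) = 1/(7.14·41.2) = 0.003399 K/W
  R_gypsum board = L/(kA) = 0.252/(0.196·41.2) = 0.03121 K/W
  R_common brick = L/(kA) = 0.0559/(0.743·41.2) = 0.001826 K/W
ΣR = 0.003399 + 0.03121 + 0.001826 = 0.03644 K/W
Q = ΔT/ΣR = (22.8 °C − -9.31 °C)/0.03644 = 881.2 W
From the inner boundary to the gypsum board/common brick interface, ΣR_partial = 0.03461 K/W.
T_interface = T_in − Q·ΣR_partial = 22.8 °C − (881.2)(0.03461) = -7.70 °C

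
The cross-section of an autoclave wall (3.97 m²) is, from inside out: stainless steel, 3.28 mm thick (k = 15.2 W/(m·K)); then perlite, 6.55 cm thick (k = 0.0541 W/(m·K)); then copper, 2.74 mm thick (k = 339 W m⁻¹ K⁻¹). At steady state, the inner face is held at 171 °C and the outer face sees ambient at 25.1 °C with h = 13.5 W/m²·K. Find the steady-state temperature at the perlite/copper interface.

Treat each layer as a resistance in series:
  R_stainless steel = L/(kA) = 0.00328/(15.2·3.97) = 5.436×10^-5 K/W
  R_perlite = L/(kA) = 0.0655/(0.0541·3.97) = 0.3050 K/W
  R_copper = L/(kA) = 0.00274/(339·3.97) = 2.036×10^-6 K/W
  R_conv,out = 1/(hA) = 1/(13.5·3.97) = 0.01866 K/W
ΣR = 5.436×10^-5 + 0.3050 + 2.036×10^-6 + 0.01866 = 0.3237 K/W
Q = ΔT/ΣR = (171 °C − 25.1 °C)/0.3237 = 450.7 W
From the inner boundary to the perlite/copper interface, ΣR_partial = 0.3051 K/W.
T_interface = T_in − Q·ΣR_partial = 171 °C − (450.7)(0.3051) = 33.5 °C

T = 33.5 °C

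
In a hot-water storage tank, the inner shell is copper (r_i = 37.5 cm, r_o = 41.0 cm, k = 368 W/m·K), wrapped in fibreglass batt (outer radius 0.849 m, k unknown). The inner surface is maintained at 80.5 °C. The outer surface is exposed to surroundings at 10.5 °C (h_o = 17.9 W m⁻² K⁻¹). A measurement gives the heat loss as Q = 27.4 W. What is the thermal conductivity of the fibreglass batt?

ΣR = ΔT/Q = |80.5 − 10.5|/27.4 = 2.555 K/W
Known resistances:
  R_copper = (1/0.375 − 1/0.410)/(4πk) = 0.2276/(4π·368) = 4.923×10^-5 K/W
  R_conv,out = 1/(4πr²h) = 1/(4π·0.849²·17.9) = 0.006168 K/W
R_fibreglass batt = ΣR − ΣR_known = 2.555 − 0.006217 = 2.549 K/W
(1/r₁−1/r₂)/(4πk) = 2.549 ⇒ k = 1.261/(4π·2.549) = 0.0394 W/m·K

k = 0.0394 W/m·K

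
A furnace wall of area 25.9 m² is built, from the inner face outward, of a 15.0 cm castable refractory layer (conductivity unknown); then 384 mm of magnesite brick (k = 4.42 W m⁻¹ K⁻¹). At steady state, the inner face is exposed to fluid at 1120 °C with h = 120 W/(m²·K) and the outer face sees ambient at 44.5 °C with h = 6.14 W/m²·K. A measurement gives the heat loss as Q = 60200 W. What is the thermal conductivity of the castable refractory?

ΣR = ΔT/Q = |1120 − 44.5|/60200 = 0.01787 K/W
Known resistances:
  R_conv,in = 1/(hA) = 1/(120·25.9) = 3.218×10^-4 K/W
  R_magnesite brick = L/(kA) = 0.384/(4.42·25.9) = 0.003354 K/W
  R_conv,out = 1/(hA) = 1/(6.14·25.9) = 0.006288 K/W
R_castable refractory = ΣR − ΣR_known = 0.01787 − 0.009964 = 0.007906 K/W
L/(kA) = 0.007906 ⇒ k = 0.150/(0.007906·25.9) = 0.733 W/m·K

k = 0.733 W/m·K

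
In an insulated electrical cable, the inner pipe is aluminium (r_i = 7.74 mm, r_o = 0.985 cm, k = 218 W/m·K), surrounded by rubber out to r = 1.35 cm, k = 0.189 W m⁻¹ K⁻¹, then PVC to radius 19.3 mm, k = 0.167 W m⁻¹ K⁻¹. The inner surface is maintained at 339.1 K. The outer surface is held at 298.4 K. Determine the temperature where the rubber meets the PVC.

Resistance network (inner→outer):
  R'_aluminium = ln(0.00985/0.00774)/(2πk) = 0.2411/(2π·218) = 1.760×10^-4 m·K/W
  R'_rubber = ln(0.0135/0.00985)/(2πk) = 0.3152/(2π·0.189) = 0.2654 m·K/W
  R'_PVC = ln(0.0193/0.0135)/(2πk) = 0.3574/(2π·0.167) = 0.3406 m·K/W
ΣR = 1.760×10^-4 + 0.2654 + 0.3406 = 0.6062 m·K/W
Q' = ΔT/ΣR = (339.1 K − 298.4 K)/0.6062 = 67.14 W/m
From the inner boundary to the rubber/PVC interface, ΣR_partial = 0.2656 m·K/W.
T_interface = T_in − Q'·ΣR_partial = 339.1 K − (67.14)(0.2656) = 321.3 K

T = 321.3 K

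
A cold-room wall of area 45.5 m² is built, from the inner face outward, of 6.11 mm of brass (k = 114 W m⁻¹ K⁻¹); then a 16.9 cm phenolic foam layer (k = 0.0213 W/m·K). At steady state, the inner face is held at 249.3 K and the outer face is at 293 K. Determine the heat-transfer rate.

Series thermal resistances, inner to outer:
  R_brass = L/(kA) = 0.00611/(114·45.5) = 1.178×10^-6 K/W
  R_phenolic foam = L/(kA) = 0.169/(0.0213·45.5) = 0.1744 K/W
ΣR = 1.178×10^-6 + 0.1744 = 0.1744 K/W
Q = ΔT/ΣR = (249.3 K − 293 K)/0.1744 = -251 W
(Negative Q ⇒ heat flows inward; heat gain = 251 W.)

Q = 251 W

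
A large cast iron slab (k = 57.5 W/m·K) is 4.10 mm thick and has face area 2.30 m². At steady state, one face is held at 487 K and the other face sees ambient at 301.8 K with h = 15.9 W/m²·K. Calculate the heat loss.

Resistance network (inner→outer):
  R_cast iron = L/(kA) = 0.00410/(57.5·2.30) = 3.100×10^-5 K/W
  R_conv,out = 1/(hA) = 1/(15.9·2.30) = 0.02734 K/W
ΣR = 3.100×10^-5 + 0.02734 = 0.02737 K/W
Q = ΔT/ΣR = (487 K − 301.8 K)/0.02737 = 6770 W

Q = 6770 W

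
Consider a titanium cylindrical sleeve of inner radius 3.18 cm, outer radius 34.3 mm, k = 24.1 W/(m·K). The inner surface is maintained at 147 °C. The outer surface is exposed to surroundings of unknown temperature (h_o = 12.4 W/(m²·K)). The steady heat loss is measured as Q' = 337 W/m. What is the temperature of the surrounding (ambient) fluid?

T_out = 20.7 °C

Sum the resistances:
  R'_titanium = ln(0.0343/0.0318)/(2πk) = 0.07568/(2π·24.1) = 4.998×10^-4 m·K/W
  R'_conv,out = 1/(2πr h) = 1/(2π·0.0343·12.4) = 0.3742 m·K/W
ΣR = 0.3747 m·K/W
ΔT = Q'·ΣR = 337 × 0.3747 = 126.3 K
Heat flows outward, so T_out = T_in − ΔT = 147 − 126.3 = 20.7 °C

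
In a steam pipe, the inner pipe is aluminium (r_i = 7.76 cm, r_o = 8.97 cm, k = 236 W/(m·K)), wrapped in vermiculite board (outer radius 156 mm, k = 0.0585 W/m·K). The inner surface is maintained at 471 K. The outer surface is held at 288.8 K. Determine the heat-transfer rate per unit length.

Series thermal resistances, inner to outer:
  R'_aluminium = ln(0.0897/0.0776)/(2πk) = 0.1449/(2π·236) = 9.772×10^-5 m·K/W
  R'_vermiculite board = ln(0.156/0.0897)/(2πk) = 0.5534/(2π·0.0585) = 1.506 m·K/W
ΣR = 9.772×10^-5 + 1.506 = 1.506 m·K/W
Q' = ΔT/ΣR = (471 K − 288.8 K)/1.506 = 121 W/m

Q' = 121 W/m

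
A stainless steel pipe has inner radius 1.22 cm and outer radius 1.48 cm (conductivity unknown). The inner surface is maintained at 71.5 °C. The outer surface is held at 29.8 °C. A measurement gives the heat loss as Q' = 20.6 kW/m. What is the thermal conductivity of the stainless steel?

ΣR = ΔT/Q' = |71.5 − 29.8|/20600 = 0.002024 m·K/W
ln(r₂/r₁)/(2πk) = 0.002024 ⇒ k = 0.1932/(2π·0.002024) = 15.2 W/m·K

k = 15.2 W/m·K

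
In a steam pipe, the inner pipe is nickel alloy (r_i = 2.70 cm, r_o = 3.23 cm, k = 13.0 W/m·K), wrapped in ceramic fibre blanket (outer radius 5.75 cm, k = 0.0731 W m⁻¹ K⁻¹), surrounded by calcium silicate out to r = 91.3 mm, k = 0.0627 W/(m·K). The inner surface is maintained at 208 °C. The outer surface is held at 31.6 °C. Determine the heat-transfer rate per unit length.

Series thermal resistances, inner to outer:
  R'_nickel alloy = ln(0.0323/0.0270)/(2πk) = 0.1792/(2π·13.0) = 0.002194 m·K/W
  R'_ceramic fibre blanket = ln(0.0575/0.0323)/(2πk) = 0.5767/(2π·0.0731) = 1.256 m·K/W
  R'_calcium silicate = ln(0.0913/0.0575)/(2πk) = 0.4624/(2π·0.0627) = 1.174 m·K/W
ΣR = 0.002194 + 1.256 + 1.174 = 2.432 m·K/W
Q' = ΔT/ΣR = (208 °C − 31.6 °C)/2.432 = 72.5 W/m

Q' = 72.5 W/m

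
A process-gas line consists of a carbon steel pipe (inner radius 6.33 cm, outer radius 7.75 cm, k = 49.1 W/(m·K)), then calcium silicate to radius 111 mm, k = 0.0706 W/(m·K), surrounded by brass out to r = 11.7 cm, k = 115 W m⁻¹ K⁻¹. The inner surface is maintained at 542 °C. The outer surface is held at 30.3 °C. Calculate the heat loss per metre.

Resistance network (inner→outer):
  R'_carbon steel = ln(0.0775/0.0633)/(2πk) = 0.2024/(2π·49.1) = 6.560×10^-4 m·K/W
  R'_calcium silicate = ln(0.111/0.0775)/(2πk) = 0.3593/(2π·0.0706) = 0.8099 m·K/W
  R'_brass = ln(0.117/0.111)/(2πk) = 0.05264/(2π·115) = 7.286×10^-5 m·K/W
ΣR = 6.560×10^-4 + 0.8099 + 7.286×10^-5 = 0.8106 m·K/W
Q' = ΔT/ΣR = (542 °C − 30.3 °C)/0.8106 = 631 W/m

Q' = 631 W/m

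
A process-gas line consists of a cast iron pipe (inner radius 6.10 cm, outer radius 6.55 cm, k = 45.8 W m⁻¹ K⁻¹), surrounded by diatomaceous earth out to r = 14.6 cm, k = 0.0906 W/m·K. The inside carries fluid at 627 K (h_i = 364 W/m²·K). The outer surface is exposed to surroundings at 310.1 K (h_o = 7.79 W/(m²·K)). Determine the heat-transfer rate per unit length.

Resistance network (inner→outer):
  R'_conv,in = 1/(2πr h) = 1/(2π·0.0610·364) = 0.007168 m·K/W
  R'_cast iron = ln(0.0655/0.0610)/(2πk) = 0.07118/(2π·45.8) = 2.473×10^-4 m·K/W
  R'_diatomaceous earth = ln(0.146/0.0655)/(2πk) = 0.8016/(2π·0.0906) = 1.408 m·K/W
  R'_conv,out = 1/(2πr h) = 1/(2π·0.146·7.79) = 0.1399 m·K/W
ΣR = 0.007168 + 2.473×10^-4 + 1.408 + 0.1399 = 1.555 m·K/W
Q' = ΔT/ΣR = (627 K − 310.1 K)/1.555 = 204 W/m

Q' = 204 W/m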